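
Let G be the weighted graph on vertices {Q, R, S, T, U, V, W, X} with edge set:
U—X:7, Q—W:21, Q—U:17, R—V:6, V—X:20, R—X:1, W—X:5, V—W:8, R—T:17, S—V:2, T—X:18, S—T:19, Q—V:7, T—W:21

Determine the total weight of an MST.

45

Kruskal: consider edges lightest-first.
R—X (1): add — endpoints in different components.
S—V (2): add — endpoints in different components.
W—X (5): add — endpoints in different components.
R—V (6): add — endpoints in different components.
Q—V (7): add — endpoints in different components.
U—X (7): add — endpoints in different components.
V—W (8): skip — W and V already connected.
Q—U (17): skip — Q and U already connected.
R—T (17): add — endpoints in different components.
MST edges: R—X, S—V, W—X, R—V, Q—V, U—X, R—T; total weight 1+2+5+6+7+7+17 = 45.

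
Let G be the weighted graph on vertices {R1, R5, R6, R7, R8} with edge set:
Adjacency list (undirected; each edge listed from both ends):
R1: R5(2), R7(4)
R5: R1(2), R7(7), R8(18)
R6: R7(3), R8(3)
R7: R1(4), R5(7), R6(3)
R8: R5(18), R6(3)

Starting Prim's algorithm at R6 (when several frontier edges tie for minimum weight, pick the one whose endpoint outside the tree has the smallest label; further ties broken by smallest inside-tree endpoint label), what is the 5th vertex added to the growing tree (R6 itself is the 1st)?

R5

Prim, starting at R6.
Step 1: cheapest edge leaving the tree is R6–R7 (3); add R7.
Step 2: cheapest edge leaving the tree is R6–R8 (3); add R8.
Step 3: cheapest edge leaving the tree is R1–R7 (4); add R1.
Step 4: cheapest edge leaving the tree is R1–R5 (2); add R5.
Vertex order: R6, R7, R8, R1, R5. The 5th vertex is R5.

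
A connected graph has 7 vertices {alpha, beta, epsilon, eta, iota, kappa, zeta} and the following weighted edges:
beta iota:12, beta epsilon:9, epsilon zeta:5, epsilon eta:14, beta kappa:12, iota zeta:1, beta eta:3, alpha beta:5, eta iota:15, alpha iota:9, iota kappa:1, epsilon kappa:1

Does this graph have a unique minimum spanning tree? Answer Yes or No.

Kruskal's algorithm — process edges by increasing weight (ties by edge label):
epsilon kappa (1): add. Components now {alpha} {eta} {beta} {zeta} {epsilon,kappa} {iota}
iota kappa (1): add. Components now {alpha} {eta} {beta} {zeta} {epsilon,iota,kappa}
iota zeta (1): add. Components now {alpha} {eta} {beta} {epsilon,iota,kappa,zeta}
beta eta (3): add. Components now {alpha} {beta,eta} {epsilon,iota,kappa,zeta}
alpha beta (5): add. Components now {alpha,beta,eta} {epsilon,iota,kappa,zeta}
epsilon zeta (5): skip — zeta and epsilon already connected.
alpha iota (9): add. Components now {alpha,beta,epsilon,eta,iota,kappa,zeta}
Non-tree edge beta epsilon has weight 9, equal to the heaviest edge on its tree cycle — swapping gives another MST of the same weight. Not unique.

No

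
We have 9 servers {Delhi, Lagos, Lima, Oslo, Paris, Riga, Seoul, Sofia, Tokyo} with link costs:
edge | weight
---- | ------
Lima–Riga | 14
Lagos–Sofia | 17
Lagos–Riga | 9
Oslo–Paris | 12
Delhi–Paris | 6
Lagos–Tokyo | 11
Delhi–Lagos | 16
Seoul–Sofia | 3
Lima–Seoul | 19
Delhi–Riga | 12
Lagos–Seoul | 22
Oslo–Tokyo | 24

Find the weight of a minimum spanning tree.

Prim's algorithm from Lagos:
Step 1: cheapest edge leaving the tree is Lagos–Riga (9); add Riga.
Step 2: cheapest edge leaving the tree is Lagos–Tokyo (11); add Tokyo.
Step 3: cheapest edge leaving the tree is Delhi–Riga (12); add Delhi.
Step 4: cheapest edge leaving the tree is Delhi–Paris (6); add Paris.
Step 5: cheapest edge leaving the tree is Oslo–Paris (12); add Oslo.
Step 6: cheapest edge leaving the tree is Lima–Riga (14); add Lima.
Step 7: cheapest edge leaving the tree is Lagos–Sofia (17); add Sofia.
Step 8: cheapest edge leaving the tree is Seoul–Sofia (3); add Seoul.
MST edges: Lagos–Riga, Lagos–Tokyo, Delhi–Riga, Delhi–Paris, Oslo–Paris, Lima–Riga, Lagos–Sofia, Seoul–Sofia; total weight 9+11+12+6+12+14+17+3 = 84.

84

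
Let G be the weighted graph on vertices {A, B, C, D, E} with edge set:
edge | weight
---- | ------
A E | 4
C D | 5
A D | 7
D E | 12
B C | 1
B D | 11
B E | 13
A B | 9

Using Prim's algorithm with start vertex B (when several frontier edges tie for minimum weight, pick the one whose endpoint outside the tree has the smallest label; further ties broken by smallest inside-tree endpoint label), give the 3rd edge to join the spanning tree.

Grow the tree from B using Prim:
Step 1: frontier [B C 1, A B 9, B D 11, B E 13] → take B C (1); add C.
Step 2: frontier [A B 9, B D 11, B E 13, C D 5] → take C D (5); add D.
Step 3: frontier [A B 9, B E 13, A D 7, D E 12] → take A D (7); add A.
Step 4: frontier [A E 4, B E 13, D E 12] → take A E (4); add E.
The 3rd edge added is A D.

A-D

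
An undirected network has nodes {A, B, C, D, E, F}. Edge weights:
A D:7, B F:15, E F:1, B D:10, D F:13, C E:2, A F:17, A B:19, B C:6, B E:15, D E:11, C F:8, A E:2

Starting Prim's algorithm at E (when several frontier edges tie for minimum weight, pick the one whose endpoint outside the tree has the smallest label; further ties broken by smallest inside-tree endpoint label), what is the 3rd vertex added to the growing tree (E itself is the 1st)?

Prim's algorithm from E:
Step 1: frontier [E F 1, A E 2, C E 2, D E 11, B E 15] → take E F (1); add F.
Step 2: frontier [A E 2, C E 2, D E 11, B E 15, C F 8, D F 13, B F 15, A F 17] → take A E (2); add A.
Step 3: frontier [A D 7, A B 19, C E 2, D E 11, B E 15, C F 8, D F 13, B F 15] → take C E (2); add C.
Step 4: frontier [A D 7, A B 19, B C 6, D E 11, B E 15, D F 13, B F 15] → take B C (6); add B.
Step 5: frontier [A D 7, B D 10, D E 11, D F 13] → take A D (7); add D.
Vertex order: E, F, A, C, B, D. The 3rd vertex is A.

A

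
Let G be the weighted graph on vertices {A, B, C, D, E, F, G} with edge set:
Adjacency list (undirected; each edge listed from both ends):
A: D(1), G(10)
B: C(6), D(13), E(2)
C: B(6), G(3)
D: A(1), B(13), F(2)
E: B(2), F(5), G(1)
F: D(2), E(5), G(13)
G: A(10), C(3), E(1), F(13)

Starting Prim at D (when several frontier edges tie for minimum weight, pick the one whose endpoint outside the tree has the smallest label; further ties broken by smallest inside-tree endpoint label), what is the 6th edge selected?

Grow the tree from D using Prim:
Step 1: cheapest edge leaving the tree is A–D (1); add A.
Step 2: cheapest edge leaving the tree is D–F (2); add F.
Step 3: cheapest edge leaving the tree is E–F (5); add E.
Step 4: cheapest edge leaving the tree is E–G (1); add G.
Step 5: cheapest edge leaving the tree is B–E (2); add B.
Step 6: cheapest edge leaving the tree is C–G (3); add C.
The 6th edge added is C–G.

C-G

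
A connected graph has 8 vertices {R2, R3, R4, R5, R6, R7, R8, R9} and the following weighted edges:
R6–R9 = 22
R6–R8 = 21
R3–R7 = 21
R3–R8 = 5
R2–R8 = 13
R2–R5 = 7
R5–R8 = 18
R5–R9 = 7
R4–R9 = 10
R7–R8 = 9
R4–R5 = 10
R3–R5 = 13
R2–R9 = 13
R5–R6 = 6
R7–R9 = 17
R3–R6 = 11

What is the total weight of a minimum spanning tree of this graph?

55

Prim, starting at R7.
Step 1: cheapest edge leaving the tree is R7–R8 (9); add R8.
Step 2: cheapest edge leaving the tree is R3–R8 (5); add R3.
Step 3: cheapest edge leaving the tree is R3–R6 (11); add R6.
Step 4: cheapest edge leaving the tree is R5–R6 (6); add R5.
Step 5: cheapest edge leaving the tree is R2–R5 (7); add R2.
Step 6: cheapest edge leaving the tree is R5–R9 (7); add R9.
Step 7: cheapest edge leaving the tree is R4–R5 (10); add R4.
MST edges: R7–R8, R3–R8, R3–R6, R5–R6, R2–R5, R5–R9, R4–R5; total weight 9+5+11+6+7+7+10 = 55.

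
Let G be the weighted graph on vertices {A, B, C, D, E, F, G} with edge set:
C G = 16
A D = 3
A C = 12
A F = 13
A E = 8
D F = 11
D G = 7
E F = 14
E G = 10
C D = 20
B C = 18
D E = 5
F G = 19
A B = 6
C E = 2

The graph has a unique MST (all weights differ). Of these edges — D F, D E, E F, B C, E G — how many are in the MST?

2

Sort edges by weight, then run Kruskal:
C E (2): add. Components now {A} {B} {C,E} {D} {F} {G}
A D (3): add. Components now {A,D} {B} {C,E} {F} {G}
D E (5): add. Components now {A,C,D,E} {B} {F} {G}
A B (6): add. Components now {A,B,C,D,E} {F} {G}
D G (7): add. Components now {A,B,C,D,E,G} {F}
A E (8): skip — A and E already connected.
E G (10): skip — E and G already connected.
D F (11): add. Components now {A,B,C,D,E,F,G}
MST edge set: {C E, A D, D E, A B, D G, D F}.
Of the listed edges, {D F, D E} are in the MST → 2.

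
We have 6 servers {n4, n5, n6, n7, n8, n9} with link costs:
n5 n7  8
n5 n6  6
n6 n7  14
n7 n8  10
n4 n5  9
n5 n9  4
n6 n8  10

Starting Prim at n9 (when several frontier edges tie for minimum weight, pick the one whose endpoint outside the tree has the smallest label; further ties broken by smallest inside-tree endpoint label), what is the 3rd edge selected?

Grow the tree from n9 using Prim:
Step 1: cheapest edge leaving the tree is n5 n9 (4); add n5.
Step 2: cheapest edge leaving the tree is n5 n6 (6); add n6.
Step 3: cheapest edge leaving the tree is n5 n7 (8); add n7.
Step 4: cheapest edge leaving the tree is n4 n5 (9); add n4.
Step 5: cheapest edge leaving the tree is n6 n8 (10); add n8.
The 3rd edge added is n5 n7.

n5-n7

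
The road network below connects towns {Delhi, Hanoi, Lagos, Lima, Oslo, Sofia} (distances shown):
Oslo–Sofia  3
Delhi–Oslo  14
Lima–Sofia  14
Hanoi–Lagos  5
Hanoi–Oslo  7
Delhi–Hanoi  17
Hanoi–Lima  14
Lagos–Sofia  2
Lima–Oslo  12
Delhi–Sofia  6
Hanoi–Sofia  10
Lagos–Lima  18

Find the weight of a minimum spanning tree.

28

Prim, starting at Lagos.
Step 1: cheapest edge leaving the tree is Lagos–Sofia (2); add Sofia.
Step 2: cheapest edge leaving the tree is Oslo–Sofia (3); add Oslo.
Step 3: cheapest edge leaving the tree is Hanoi–Lagos (5); add Hanoi.
Step 4: cheapest edge leaving the tree is Delhi–Sofia (6); add Delhi.
Step 5: cheapest edge leaving the tree is Lima–Oslo (12); add Lima.
MST edges: Lagos–Sofia, Oslo–Sofia, Hanoi–Lagos, Delhi–Sofia, Lima–Oslo; total weight 2+3+5+6+12 = 28.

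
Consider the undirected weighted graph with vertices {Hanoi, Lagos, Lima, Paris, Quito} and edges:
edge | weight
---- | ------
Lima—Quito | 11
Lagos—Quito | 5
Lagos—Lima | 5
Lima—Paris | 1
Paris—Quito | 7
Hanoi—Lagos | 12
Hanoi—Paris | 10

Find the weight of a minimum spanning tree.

Prim's algorithm from Lagos:
Step 1: cheapest edge leaving the tree is Lagos—Lima (5); add Lima.
Step 2: cheapest edge leaving the tree is Lima—Paris (1); add Paris.
Step 3: cheapest edge leaving the tree is Lagos—Quito (5); add Quito.
Step 4: cheapest edge leaving the tree is Hanoi—Paris (10); add Hanoi.
MST edges: Lagos—Lima, Lima—Paris, Lagos—Quito, Hanoi—Paris; total weight 5+1+5+10 = 21.

21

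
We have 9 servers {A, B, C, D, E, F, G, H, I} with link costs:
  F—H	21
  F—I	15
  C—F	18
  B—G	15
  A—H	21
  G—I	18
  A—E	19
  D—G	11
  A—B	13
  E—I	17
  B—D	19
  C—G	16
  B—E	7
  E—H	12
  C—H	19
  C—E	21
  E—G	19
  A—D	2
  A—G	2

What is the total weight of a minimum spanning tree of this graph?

84

Prim's algorithm from H:
Step 1: cheapest edge leaving the tree is E—H (12); add E.
Step 2: cheapest edge leaving the tree is B—E (7); add B.
Step 3: cheapest edge leaving the tree is A—B (13); add A.
Step 4: cheapest edge leaving the tree is A—D (2); add D.
Step 5: cheapest edge leaving the tree is A—G (2); add G.
Step 6: cheapest edge leaving the tree is C—G (16); add C.
Step 7: cheapest edge leaving the tree is E—I (17); add I.
Step 8: cheapest edge leaving the tree is F—I (15); add F.
MST edges: E—H, B—E, A—B, A—D, A—G, C—G, E—I, F—I; total weight 12+7+13+2+2+16+17+15 = 84.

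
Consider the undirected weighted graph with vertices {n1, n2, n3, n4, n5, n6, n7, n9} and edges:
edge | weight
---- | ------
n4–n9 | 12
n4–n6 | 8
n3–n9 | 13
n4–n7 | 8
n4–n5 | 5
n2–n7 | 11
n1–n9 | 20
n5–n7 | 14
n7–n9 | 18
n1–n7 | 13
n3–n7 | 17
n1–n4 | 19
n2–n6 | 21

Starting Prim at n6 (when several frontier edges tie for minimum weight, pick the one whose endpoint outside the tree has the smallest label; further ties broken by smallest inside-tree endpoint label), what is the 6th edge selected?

Prim, starting at n6.
Step 1: cheapest edge leaving the tree is n4–n6 (8); add n4.
Step 2: cheapest edge leaving the tree is n4–n5 (5); add n5.
Step 3: cheapest edge leaving the tree is n4–n7 (8); add n7.
Step 4: cheapest edge leaving the tree is n2–n7 (11); add n2.
Step 5: cheapest edge leaving the tree is n4–n9 (12); add n9.
Step 6: cheapest edge leaving the tree is n1–n7 (13); add n1.
Step 7: cheapest edge leaving the tree is n3–n9 (13); add n3.
The 6th edge added is n1–n7.

n1-n7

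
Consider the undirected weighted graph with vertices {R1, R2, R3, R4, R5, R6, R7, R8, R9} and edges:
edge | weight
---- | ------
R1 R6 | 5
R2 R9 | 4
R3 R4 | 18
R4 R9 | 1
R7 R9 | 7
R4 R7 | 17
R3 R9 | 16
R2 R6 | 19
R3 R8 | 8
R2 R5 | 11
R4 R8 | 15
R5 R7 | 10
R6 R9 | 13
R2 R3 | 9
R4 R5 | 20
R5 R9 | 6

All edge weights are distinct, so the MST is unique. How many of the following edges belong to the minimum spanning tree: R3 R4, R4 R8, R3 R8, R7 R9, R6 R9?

Kruskal: consider edges lightest-first.
R4 R9 (1): add — endpoints in different components.
R2 R9 (4): add — endpoints in different components.
R1 R6 (5): add — endpoints in different components.
R5 R9 (6): add — endpoints in different components.
R7 R9 (7): add — endpoints in different components.
R3 R8 (8): add — endpoints in different components.
R2 R3 (9): add — endpoints in different components.
R5 R7 (10): skip — R7 and R5 already connected.
R2 R5 (11): skip — R2 and R5 already connected.
R6 R9 (13): add — endpoints in different components.
MST edge set: {R4 R9, R2 R9, R1 R6, R5 R9, R7 R9, R3 R8, R2 R3, R6 R9}.
Of the listed edges, {R3 R8, R7 R9, R6 R9} are in the MST → 3.

3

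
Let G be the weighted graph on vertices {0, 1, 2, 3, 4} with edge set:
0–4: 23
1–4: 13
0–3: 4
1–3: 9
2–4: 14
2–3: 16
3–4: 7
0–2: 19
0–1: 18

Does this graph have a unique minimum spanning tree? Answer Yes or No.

Kruskal: consider edges lightest-first.
0–3 (4): add. Components now {0,3} {1} {2} {4}
3–4 (7): add. Components now {0,3,4} {1} {2}
1–3 (9): add. Components now {0,1,3,4} {2}
1–4 (13): skip — 1 and 4 already connected.
2–4 (14): add. Components now {0,1,2,3,4}
Every non-tree edge has weight strictly greater than the heaviest edge on the tree path between its endpoints, so the MST is unique.

Yes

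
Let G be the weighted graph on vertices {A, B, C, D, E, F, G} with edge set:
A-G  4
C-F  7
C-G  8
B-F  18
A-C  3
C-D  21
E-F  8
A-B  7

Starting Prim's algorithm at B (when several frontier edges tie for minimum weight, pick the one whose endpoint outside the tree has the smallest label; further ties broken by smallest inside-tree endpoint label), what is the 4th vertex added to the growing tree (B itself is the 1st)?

Prim's algorithm from B:
Step 1: cheapest edge leaving the tree is A-B (7); add A.
Step 2: cheapest edge leaving the tree is A-C (3); add C.
Step 3: cheapest edge leaving the tree is A-G (4); add G.
Step 4: cheapest edge leaving the tree is C-F (7); add F.
Step 5: cheapest edge leaving the tree is E-F (8); add E.
Step 6: cheapest edge leaving the tree is C-D (21); add D.
Vertex order: B, A, C, G, F, E, D. The 4th vertex is G.

G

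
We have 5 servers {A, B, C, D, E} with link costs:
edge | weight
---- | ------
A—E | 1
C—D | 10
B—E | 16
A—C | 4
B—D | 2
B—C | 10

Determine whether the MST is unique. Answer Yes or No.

Kruskal's algorithm — process edges by increasing weight (ties by edge label):
A—E (1): add — endpoints in different components.
B—D (2): add — endpoints in different components.
A—C (4): add — endpoints in different components.
B—C (10): add — endpoints in different components.
Non-tree edge C—D has weight 10, equal to the heaviest edge on its tree cycle — swapping gives another MST of the same weight. Not unique.

No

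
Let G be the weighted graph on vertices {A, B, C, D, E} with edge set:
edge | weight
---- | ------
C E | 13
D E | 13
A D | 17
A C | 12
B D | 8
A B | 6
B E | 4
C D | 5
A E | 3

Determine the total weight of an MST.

20

Kruskal: consider edges lightest-first.
A E (3): add. Components now {A,E} {B} {C} {D}
B E (4): add. Components now {A,B,E} {C} {D}
C D (5): add. Components now {A,B,E} {C,D}
A B (6): skip — A and B already connected.
B D (8): add. Components now {A,B,C,D,E}
MST edges: A E, B E, C D, B D; total weight 3+4+5+8 = 20.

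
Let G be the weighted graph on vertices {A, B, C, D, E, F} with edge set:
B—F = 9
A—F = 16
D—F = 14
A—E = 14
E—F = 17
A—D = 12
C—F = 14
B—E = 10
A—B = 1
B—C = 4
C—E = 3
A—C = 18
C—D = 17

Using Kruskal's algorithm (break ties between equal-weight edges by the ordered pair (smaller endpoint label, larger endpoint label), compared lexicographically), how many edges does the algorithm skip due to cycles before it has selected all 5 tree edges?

1

Sort edges by weight, then run Kruskal:
A—B (1): add. Components now {A,B} {C} {D} {E} {F}
C—E (3): add. Components now {A,B} {C,E} {D} {F}
B—C (4): add. Components now {A,B,C,E} {D} {F}
B—F (9): add. Components now {A,B,C,E,F} {D}
B—E (10): skip — B and E already connected.
A—D (12): add. Components now {A,B,C,D,E,F}
Edges rejected before the tree was complete: 1.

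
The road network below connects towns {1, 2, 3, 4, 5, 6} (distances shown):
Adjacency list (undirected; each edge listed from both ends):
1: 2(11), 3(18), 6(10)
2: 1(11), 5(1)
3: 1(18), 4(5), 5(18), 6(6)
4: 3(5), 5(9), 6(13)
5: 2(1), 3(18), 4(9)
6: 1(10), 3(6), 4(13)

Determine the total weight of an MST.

Kruskal: consider edges lightest-first.
2–5 (1): add — endpoints in different components.
3–4 (5): add — endpoints in different components.
3–6 (6): add — endpoints in different components.
4–5 (9): add — endpoints in different components.
1–6 (10): add — endpoints in different components.
MST edges: 2–5, 3–4, 3–6, 4–5, 1–6; total weight 1+5+6+9+10 = 31.

31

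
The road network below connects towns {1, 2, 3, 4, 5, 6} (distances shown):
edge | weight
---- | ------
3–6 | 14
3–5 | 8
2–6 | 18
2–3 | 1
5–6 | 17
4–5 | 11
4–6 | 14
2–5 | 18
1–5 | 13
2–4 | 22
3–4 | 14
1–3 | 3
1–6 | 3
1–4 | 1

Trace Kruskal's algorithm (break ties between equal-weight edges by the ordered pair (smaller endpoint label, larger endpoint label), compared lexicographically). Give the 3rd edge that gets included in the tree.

Sort edges by weight, then run Kruskal:
1–4 (1): add — endpoints in different components.
2–3 (1): add — endpoints in different components.
1–3 (3): add — endpoints in different components.
1–6 (3): add — endpoints in different components.
3–5 (8): add — endpoints in different components.
The 3rd edge added is 1–3.

1-3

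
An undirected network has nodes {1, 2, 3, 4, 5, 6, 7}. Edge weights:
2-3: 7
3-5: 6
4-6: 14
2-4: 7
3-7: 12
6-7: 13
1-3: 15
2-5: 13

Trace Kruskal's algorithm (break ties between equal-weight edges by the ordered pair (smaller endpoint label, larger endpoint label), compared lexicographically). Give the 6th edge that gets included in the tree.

1-3

Kruskal's algorithm — process edges by increasing weight (ties by edge label):
3-5 (6): add — endpoints in different components.
2-3 (7): add — endpoints in different components.
2-4 (7): add — endpoints in different components.
3-7 (12): add — endpoints in different components.
2-5 (13): skip — 2 and 5 already connected.
6-7 (13): add — endpoints in different components.
4-6 (14): skip — 4 and 6 already connected.
1-3 (15): add — endpoints in different components.
The 6th edge added is 1-3.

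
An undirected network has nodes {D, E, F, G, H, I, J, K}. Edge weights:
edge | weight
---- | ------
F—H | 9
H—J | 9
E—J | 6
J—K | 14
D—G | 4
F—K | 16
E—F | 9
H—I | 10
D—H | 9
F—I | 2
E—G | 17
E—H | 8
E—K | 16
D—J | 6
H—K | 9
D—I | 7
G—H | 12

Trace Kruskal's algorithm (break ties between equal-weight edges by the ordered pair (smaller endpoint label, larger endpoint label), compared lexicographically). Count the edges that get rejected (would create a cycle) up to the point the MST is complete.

Sort edges by weight, then run Kruskal:
F—I (2): add — endpoints in different components.
D—G (4): add — endpoints in different components.
D—J (6): add — endpoints in different components.
E—J (6): add — endpoints in different components.
D—I (7): add — endpoints in different components.
E—H (8): add — endpoints in different components.
D—H (9): skip — D and H already connected.
E—F (9): skip — E and F already connected.
F—H (9): skip — F and H already connected.
H—J (9): skip — H and J already connected.
H—K (9): add — endpoints in different components.
Edges rejected before the tree was complete: 4.

4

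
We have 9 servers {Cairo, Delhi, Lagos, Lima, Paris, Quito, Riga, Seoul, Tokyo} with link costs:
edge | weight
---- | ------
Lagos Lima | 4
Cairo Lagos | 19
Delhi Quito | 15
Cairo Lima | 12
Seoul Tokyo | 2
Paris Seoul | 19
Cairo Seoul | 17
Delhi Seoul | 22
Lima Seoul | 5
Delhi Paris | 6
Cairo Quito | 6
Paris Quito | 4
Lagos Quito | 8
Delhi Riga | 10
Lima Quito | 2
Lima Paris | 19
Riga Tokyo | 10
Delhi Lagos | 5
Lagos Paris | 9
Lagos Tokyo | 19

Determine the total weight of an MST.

38

Kruskal's algorithm — process edges by increasing weight (ties by edge label):
Lima Quito (2): add — endpoints in different components.
Seoul Tokyo (2): add — endpoints in different components.
Lagos Lima (4): add — endpoints in different components.
Paris Quito (4): add — endpoints in different components.
Delhi Lagos (5): add — endpoints in different components.
Lima Seoul (5): add — endpoints in different components.
Cairo Quito (6): add — endpoints in different components.
Delhi Paris (6): skip — Paris and Delhi already connected.
Lagos Quito (8): skip — Lagos and Quito already connected.
Lagos Paris (9): skip — Paris and Lagos already connected.
Delhi Riga (10): add — endpoints in different components.
MST edges: Lima Quito, Seoul Tokyo, Lagos Lima, Paris Quito, Delhi Lagos, Lima Seoul, Cairo Quito, Delhi Riga; total weight 2+2+4+4+5+5+6+10 = 38.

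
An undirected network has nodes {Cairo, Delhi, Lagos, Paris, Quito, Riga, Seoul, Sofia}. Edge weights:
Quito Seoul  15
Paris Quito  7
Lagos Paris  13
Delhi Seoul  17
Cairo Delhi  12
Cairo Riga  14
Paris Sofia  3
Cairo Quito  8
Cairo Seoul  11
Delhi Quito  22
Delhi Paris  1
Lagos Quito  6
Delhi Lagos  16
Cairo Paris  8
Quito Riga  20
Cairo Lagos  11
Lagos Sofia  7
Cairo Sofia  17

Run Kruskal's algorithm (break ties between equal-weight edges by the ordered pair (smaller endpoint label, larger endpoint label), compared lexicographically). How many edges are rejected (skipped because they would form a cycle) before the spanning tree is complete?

5

Sort edges by weight, then run Kruskal:
Delhi Paris (1): add — endpoints in different components.
Paris Sofia (3): add — endpoints in different components.
Lagos Quito (6): add — endpoints in different components.
Lagos Sofia (7): add — endpoints in different components.
Paris Quito (7): skip — Quito and Paris already connected.
Cairo Paris (8): add — endpoints in different components.
Cairo Quito (8): skip — Quito and Cairo already connected.
Cairo Lagos (11): skip — Lagos and Cairo already connected.
Cairo Seoul (11): add — endpoints in different components.
Cairo Delhi (12): skip — Delhi and Cairo already connected.
Lagos Paris (13): skip — Paris and Lagos already connected.
Cairo Riga (14): add — endpoints in different components.
Edges rejected before the tree was complete: 5.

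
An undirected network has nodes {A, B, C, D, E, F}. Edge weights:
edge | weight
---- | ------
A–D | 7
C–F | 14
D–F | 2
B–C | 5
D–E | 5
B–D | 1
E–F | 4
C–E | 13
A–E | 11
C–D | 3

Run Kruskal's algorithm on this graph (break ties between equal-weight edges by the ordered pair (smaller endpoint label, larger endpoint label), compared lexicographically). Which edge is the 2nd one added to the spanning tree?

Sort edges by weight, then run Kruskal:
B–D (1): add. Components now {A} {B,D} {C} {E} {F}
D–F (2): add. Components now {A} {B,D,F} {C} {E}
C–D (3): add. Components now {A} {B,C,D,F} {E}
E–F (4): add. Components now {A} {B,C,D,E,F}
B–C (5): skip — B and C already connected.
D–E (5): skip — D and E already connected.
A–D (7): add. Components now {A,B,C,D,E,F}
The 2nd edge added is D–F.

D-F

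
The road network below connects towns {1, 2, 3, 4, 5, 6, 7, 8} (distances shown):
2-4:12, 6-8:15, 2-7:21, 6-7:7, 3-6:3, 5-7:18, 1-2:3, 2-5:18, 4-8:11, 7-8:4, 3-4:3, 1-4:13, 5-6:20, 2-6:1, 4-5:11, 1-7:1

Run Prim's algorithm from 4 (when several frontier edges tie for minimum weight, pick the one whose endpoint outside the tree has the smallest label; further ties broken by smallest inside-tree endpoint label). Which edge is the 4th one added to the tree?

Grow the tree from 4 using Prim:
Step 1: cheapest edge leaving the tree is 3-4 (3); add 3.
Step 2: cheapest edge leaving the tree is 3-6 (3); add 6.
Step 3: cheapest edge leaving the tree is 2-6 (1); add 2.
Step 4: cheapest edge leaving the tree is 1-2 (3); add 1.
Step 5: cheapest edge leaving the tree is 1-7 (1); add 7.
Step 6: cheapest edge leaving the tree is 7-8 (4); add 8.
Step 7: cheapest edge leaving the tree is 4-5 (11); add 5.
The 4th edge added is 1-2.

1-2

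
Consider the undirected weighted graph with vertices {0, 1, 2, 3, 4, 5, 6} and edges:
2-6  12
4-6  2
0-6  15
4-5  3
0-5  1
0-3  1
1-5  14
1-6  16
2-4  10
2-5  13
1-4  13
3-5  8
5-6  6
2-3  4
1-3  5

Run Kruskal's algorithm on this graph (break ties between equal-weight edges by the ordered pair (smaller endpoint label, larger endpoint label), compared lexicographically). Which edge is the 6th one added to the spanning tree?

1-3

Kruskal: consider edges lightest-first.
0-3 (1): add. Components now {0,3} {1} {2} {4} {5} {6}
0-5 (1): add. Components now {0,3,5} {1} {2} {4} {6}
4-6 (2): add. Components now {0,3,5} {1} {2} {4,6}
4-5 (3): add. Components now {0,3,4,5,6} {1} {2}
2-3 (4): add. Components now {0,2,3,4,5,6} {1}
1-3 (5): add. Components now {0,1,2,3,4,5,6}
The 6th edge added is 1-3.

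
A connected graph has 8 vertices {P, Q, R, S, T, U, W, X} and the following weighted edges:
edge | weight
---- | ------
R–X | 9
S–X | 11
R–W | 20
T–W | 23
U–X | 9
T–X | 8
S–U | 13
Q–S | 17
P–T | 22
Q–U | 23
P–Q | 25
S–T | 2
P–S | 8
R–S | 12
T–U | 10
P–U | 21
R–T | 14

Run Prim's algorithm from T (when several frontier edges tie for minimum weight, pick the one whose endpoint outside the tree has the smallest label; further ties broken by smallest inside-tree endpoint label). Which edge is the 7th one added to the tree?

R-W

Prim's algorithm from T:
Step 1: cheapest edge leaving the tree is S–T (2); add S.
Step 2: cheapest edge leaving the tree is P–S (8); add P.
Step 3: cheapest edge leaving the tree is T–X (8); add X.
Step 4: cheapest edge leaving the tree is R–X (9); add R.
Step 5: cheapest edge leaving the tree is U–X (9); add U.
Step 6: cheapest edge leaving the tree is Q–S (17); add Q.
Step 7: cheapest edge leaving the tree is R–W (20); add W.
The 7th edge added is R–W.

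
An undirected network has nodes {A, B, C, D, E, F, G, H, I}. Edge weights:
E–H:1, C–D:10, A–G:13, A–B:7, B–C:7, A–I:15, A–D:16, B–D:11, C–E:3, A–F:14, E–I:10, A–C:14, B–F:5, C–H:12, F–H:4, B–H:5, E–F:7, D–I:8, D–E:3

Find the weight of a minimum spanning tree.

Sort edges by weight, then run Kruskal:
E–H (1): add — endpoints in different components.
C–E (3): add — endpoints in different components.
D–E (3): add — endpoints in different components.
F–H (4): add — endpoints in different components.
B–F (5): add — endpoints in different components.
B–H (5): skip — B and H already connected.
A–B (7): add — endpoints in different components.
B–C (7): skip — B and C already connected.
E–F (7): skip — E and F already connected.
D–I (8): add — endpoints in different components.
C–D (10): skip — C and D already connected.
E–I (10): skip — E and I already connected.
B–D (11): skip — B and D already connected.
C–H (12): skip — C and H already connected.
A–G (13): add — endpoints in different components.
MST edges: E–H, C–E, D–E, F–H, B–F, A–B, D–I, A–G; total weight 1+3+3+4+5+7+8+13 = 44.

44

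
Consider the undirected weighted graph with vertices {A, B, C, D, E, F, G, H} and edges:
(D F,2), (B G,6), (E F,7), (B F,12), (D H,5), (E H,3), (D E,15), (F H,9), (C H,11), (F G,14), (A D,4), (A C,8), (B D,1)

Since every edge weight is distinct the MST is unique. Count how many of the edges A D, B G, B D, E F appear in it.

Kruskal's algorithm — process edges by increasing weight (ties by edge label):
B D (1): add — endpoints in different components.
D F (2): add — endpoints in different components.
E H (3): add — endpoints in different components.
A D (4): add — endpoints in different components.
D H (5): add — endpoints in different components.
B G (6): add — endpoints in different components.
E F (7): skip — E and F already connected.
A C (8): add — endpoints in different components.
MST edge set: {B D, D F, E H, A D, D H, B G, A C}.
Of the listed edges, {A D, B G, B D} are in the MST → 3.

3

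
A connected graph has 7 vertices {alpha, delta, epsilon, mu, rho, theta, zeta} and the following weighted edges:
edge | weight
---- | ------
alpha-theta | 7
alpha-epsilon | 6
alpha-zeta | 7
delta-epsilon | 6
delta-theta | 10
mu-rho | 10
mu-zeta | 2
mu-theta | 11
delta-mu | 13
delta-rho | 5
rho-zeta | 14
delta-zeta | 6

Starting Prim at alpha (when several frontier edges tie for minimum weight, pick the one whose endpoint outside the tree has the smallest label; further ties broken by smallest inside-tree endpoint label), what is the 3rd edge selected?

delta-rho

Prim, starting at alpha.
Step 1: cheapest edge leaving the tree is alpha-epsilon (6); add epsilon.
Step 2: cheapest edge leaving the tree is delta-epsilon (6); add delta.
Step 3: cheapest edge leaving the tree is delta-rho (5); add rho.
Step 4: cheapest edge leaving the tree is delta-zeta (6); add zeta.
Step 5: cheapest edge leaving the tree is mu-zeta (2); add mu.
Step 6: cheapest edge leaving the tree is alpha-theta (7); add theta.
The 3rd edge added is delta-rho.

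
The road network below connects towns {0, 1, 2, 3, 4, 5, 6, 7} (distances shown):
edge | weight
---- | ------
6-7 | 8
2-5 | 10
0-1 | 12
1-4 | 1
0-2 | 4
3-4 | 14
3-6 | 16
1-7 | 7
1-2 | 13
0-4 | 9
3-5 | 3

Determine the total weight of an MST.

Sort edges by weight, then run Kruskal:
1-4 (1): add — endpoints in different components.
3-5 (3): add — endpoints in different components.
0-2 (4): add — endpoints in different components.
1-7 (7): add — endpoints in different components.
6-7 (8): add — endpoints in different components.
0-4 (9): add — endpoints in different components.
2-5 (10): add — endpoints in different components.
MST edges: 1-4, 3-5, 0-2, 1-7, 6-7, 0-4, 2-5; total weight 1+3+4+7+8+9+10 = 42.

42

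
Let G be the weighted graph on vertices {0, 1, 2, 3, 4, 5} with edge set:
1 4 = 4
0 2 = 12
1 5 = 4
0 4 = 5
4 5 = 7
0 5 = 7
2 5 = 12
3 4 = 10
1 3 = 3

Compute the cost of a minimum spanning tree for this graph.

Prim, starting at 3.
Step 1: cheapest edge leaving the tree is 1 3 (3); add 1.
Step 2: cheapest edge leaving the tree is 1 4 (4); add 4.
Step 3: cheapest edge leaving the tree is 1 5 (4); add 5.
Step 4: cheapest edge leaving the tree is 0 4 (5); add 0.
Step 5: cheapest edge leaving the tree is 0 2 (12); add 2.
MST edges: 1 3, 1 4, 1 5, 0 4, 0 2; total weight 3+4+4+5+12 = 28.

28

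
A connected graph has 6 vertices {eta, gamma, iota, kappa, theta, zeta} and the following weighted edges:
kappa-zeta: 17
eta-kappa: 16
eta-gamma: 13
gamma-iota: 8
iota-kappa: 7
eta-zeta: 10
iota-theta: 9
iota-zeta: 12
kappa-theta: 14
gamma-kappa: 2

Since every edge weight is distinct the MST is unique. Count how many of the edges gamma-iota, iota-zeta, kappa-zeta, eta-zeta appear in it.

2

Kruskal: consider edges lightest-first.
gamma-kappa (2): add — endpoints in different components.
iota-kappa (7): add — endpoints in different components.
gamma-iota (8): skip — iota and gamma already connected.
iota-theta (9): add — endpoints in different components.
eta-zeta (10): add — endpoints in different components.
iota-zeta (12): add — endpoints in different components.
MST edge set: {gamma-kappa, iota-kappa, iota-theta, eta-zeta, iota-zeta}.
Of the listed edges, {iota-zeta, eta-zeta} are in the MST → 2.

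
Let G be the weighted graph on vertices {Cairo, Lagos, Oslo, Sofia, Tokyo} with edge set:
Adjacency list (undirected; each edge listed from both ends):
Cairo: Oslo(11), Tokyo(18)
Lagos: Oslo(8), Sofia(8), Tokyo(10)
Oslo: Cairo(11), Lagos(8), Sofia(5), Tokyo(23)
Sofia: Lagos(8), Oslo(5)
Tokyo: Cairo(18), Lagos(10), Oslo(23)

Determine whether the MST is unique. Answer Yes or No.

Sort edges by weight, then run Kruskal:
Oslo-Sofia (5): add. Components now {Cairo} {Tokyo} {Lagos} {Oslo,Sofia}
Lagos-Oslo (8): add. Components now {Cairo} {Tokyo} {Lagos,Oslo,Sofia}
Lagos-Sofia (8): skip — Lagos and Sofia already connected.
Lagos-Tokyo (10): add. Components now {Cairo} {Lagos,Oslo,Sofia,Tokyo}
Cairo-Oslo (11): add. Components now {Cairo,Lagos,Oslo,Sofia,Tokyo}
Non-tree edge Lagos-Sofia has weight 8, equal to the heaviest edge on its tree cycle — swapping gives another MST of the same weight. Not unique.

No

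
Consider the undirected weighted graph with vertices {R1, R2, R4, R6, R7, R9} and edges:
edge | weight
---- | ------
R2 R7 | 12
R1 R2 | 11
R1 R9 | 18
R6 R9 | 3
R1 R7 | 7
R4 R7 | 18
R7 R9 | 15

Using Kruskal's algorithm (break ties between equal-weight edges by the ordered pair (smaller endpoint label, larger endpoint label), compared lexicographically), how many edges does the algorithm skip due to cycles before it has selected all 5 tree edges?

Kruskal's algorithm — process edges by increasing weight (ties by edge label):
R6 R9 (3): add. Components now {R1} {R7} {R2} {R6,R9} {R4}
R1 R7 (7): add. Components now {R1,R7} {R2} {R6,R9} {R4}
R1 R2 (11): add. Components now {R1,R2,R7} {R6,R9} {R4}
R2 R7 (12): skip — R7 and R2 already connected.
R7 R9 (15): add. Components now {R1,R2,R6,R7,R9} {R4}
R1 R9 (18): skip — R1 and R9 already connected.
R4 R7 (18): add. Components now {R1,R2,R4,R6,R7,R9}
Edges rejected before the tree was complete: 2.

2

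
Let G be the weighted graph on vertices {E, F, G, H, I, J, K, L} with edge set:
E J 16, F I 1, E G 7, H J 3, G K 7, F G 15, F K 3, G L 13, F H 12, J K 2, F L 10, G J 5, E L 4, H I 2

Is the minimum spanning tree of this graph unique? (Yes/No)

Kruskal: consider edges lightest-first.
F I (1): add — endpoints in different components.
H I (2): add — endpoints in different components.
J K (2): add — endpoints in different components.
F K (3): add — endpoints in different components.
H J (3): skip — H and J already connected.
E L (4): add — endpoints in different components.
G J (5): add — endpoints in different components.
E G (7): add — endpoints in different components.
Non-tree edge H J has weight 3, equal to the heaviest edge on its tree cycle — swapping gives another MST of the same weight. Not unique.

No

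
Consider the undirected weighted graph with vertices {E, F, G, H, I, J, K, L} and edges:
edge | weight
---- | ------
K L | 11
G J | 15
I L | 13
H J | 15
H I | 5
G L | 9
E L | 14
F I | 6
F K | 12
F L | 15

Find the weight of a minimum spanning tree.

72

Kruskal's algorithm — process edges by increasing weight (ties by edge label):
H I (5): add — endpoints in different components.
F I (6): add — endpoints in different components.
G L (9): add — endpoints in different components.
K L (11): add — endpoints in different components.
F K (12): add — endpoints in different components.
I L (13): skip — I and L already connected.
E L (14): add — endpoints in different components.
F L (15): skip — F and L already connected.
G J (15): add — endpoints in different components.
MST edges: H I, F I, G L, K L, F K, E L, G J; total weight 5+6+9+11+12+14+15 = 72.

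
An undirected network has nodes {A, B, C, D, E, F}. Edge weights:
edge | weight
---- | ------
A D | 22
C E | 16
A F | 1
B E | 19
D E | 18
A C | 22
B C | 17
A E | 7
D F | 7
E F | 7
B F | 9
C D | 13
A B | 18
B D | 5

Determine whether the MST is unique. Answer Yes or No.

Kruskal: consider edges lightest-first.
A F (1): add — endpoints in different components.
B D (5): add — endpoints in different components.
A E (7): add — endpoints in different components.
D F (7): add — endpoints in different components.
E F (7): skip — E and F already connected.
B F (9): skip — B and F already connected.
C D (13): add — endpoints in different components.
Non-tree edge E F has weight 7, equal to the heaviest edge on its tree cycle — swapping gives another MST of the same weight. Not unique.

No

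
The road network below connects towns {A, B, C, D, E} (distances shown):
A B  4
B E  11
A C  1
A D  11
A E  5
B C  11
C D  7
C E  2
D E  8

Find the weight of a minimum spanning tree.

Grow the tree from D using Prim:
Step 1: frontier [C D 7, D E 8, A D 11] → take C D (7); add C.
Step 2: frontier [A C 1, C E 2, B C 11, D E 8, A D 11] → take A C (1); add A.
Step 3: frontier [A B 4, A E 5, C E 2, B C 11, D E 8] → take C E (2); add E.
Step 4: frontier [A B 4, B C 11, B E 11] → take A B (4); add B.
MST edges: C D, A C, C E, A B; total weight 7+1+2+4 = 14.

14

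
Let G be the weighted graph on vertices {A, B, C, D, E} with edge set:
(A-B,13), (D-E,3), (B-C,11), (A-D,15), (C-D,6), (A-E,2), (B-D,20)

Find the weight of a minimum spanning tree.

22

Prim, starting at A.
Step 1: cheapest edge leaving the tree is A-E (2); add E.
Step 2: cheapest edge leaving the tree is D-E (3); add D.
Step 3: cheapest edge leaving the tree is C-D (6); add C.
Step 4: cheapest edge leaving the tree is B-C (11); add B.
MST edges: A-E, D-E, C-D, B-C; total weight 2+3+6+11 = 22.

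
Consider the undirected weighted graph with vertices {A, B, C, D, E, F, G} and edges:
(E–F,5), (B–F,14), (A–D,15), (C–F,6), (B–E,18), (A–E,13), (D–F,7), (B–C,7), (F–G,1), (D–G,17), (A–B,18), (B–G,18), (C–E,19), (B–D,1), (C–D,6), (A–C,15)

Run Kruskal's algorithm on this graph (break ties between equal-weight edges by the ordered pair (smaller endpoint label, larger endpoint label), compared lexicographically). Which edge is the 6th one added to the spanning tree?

A-E

Kruskal: consider edges lightest-first.
B–D (1): add — endpoints in different components.
F–G (1): add — endpoints in different components.
E–F (5): add — endpoints in different components.
C–D (6): add — endpoints in different components.
C–F (6): add — endpoints in different components.
B–C (7): skip — B and C already connected.
D–F (7): skip — D and F already connected.
A–E (13): add — endpoints in different components.
The 6th edge added is A–E.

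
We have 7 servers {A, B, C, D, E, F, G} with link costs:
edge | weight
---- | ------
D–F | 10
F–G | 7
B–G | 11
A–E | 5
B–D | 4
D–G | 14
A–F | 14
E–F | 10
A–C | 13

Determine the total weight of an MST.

49

Kruskal: consider edges lightest-first.
B–D (4): add. Components now {A} {B,D} {C} {E} {F} {G}
A–E (5): add. Components now {A,E} {B,D} {C} {F} {G}
F–G (7): add. Components now {A,E} {B,D} {C} {F,G}
D–F (10): add. Components now {A,E} {B,D,F,G} {C}
E–F (10): add. Components now {A,B,D,E,F,G} {C}
B–G (11): skip — B and G already connected.
A–C (13): add. Components now {A,B,C,D,E,F,G}
MST edges: B–D, A–E, F–G, D–F, E–F, A–C; total weight 4+5+7+10+10+13 = 49.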